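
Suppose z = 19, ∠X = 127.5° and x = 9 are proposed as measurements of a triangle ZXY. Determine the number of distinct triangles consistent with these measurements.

z·sin X = 19·sin(127.5°) ≈ 15.07.
Since ∠X is not acute, a triangle exists only if x > z; here x ≤ z, so there is no triangle.

0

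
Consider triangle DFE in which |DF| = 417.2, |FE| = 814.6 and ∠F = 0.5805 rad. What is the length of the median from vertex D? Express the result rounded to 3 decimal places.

By the law of cosines, |ED|² = |DF|² + |FE|² − 2·|DF|·|FE|·cos F = 2.6927e+05, so |ED| ≈ 518.91.
Median from D: ½√(2·|ED|² + 2·|DF|² − |FE|²) ≈ 236.16.

236.156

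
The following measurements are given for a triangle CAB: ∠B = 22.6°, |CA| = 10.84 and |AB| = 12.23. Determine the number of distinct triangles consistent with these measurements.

|AB|·sin B = 12.23·sin(22.6°) ≈ 4.7.
Since |AB| sin B < |CA| < |AB| (4.7 < 10.84 < 12.23), two triangles exist.

2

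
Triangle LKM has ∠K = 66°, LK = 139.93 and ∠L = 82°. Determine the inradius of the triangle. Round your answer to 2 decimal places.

r ≈ 52.01

The third angle is ∠M = 180° − ∠L − ∠K = 32.00°.
Law of sines: KM = LK·sin L/sin M ≈ 261.49.
Law of sines: ML = LK·sin K/sin M ≈ 241.23.
Area = ½·LK·KM·sin K ≈ 16713.
Semiperimeter s = (261.49+241.23+139.93)/2 = 321.32.
Inradius = area/s = 16713/321.32 ≈ 52.014.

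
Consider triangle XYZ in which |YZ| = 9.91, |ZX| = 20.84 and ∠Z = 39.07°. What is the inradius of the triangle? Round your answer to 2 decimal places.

r ≈ 2.87

By the law of cosines, |XY|² = |YZ|² + |ZX|² − 2·|YZ|·|ZX|·cos Z = 211.83, so |XY| ≈ 14.554.
Area = ½·|YZ|·|ZX|·sin Z ≈ 65.083.
Semiperimeter s = (9.91+20.84+14.554)/2 = 22.652.
Inradius = area/s = 65.083/22.652 ≈ 2.8731.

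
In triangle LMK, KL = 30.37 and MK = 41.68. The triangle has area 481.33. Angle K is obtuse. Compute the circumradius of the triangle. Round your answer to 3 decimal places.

43.130

From area = ½·MK·KL·sin K, we get sin K = 2·area/(MK·KL) ≈ 0.76050.
Taking the obtuse solution, ∠K ≈ 130.49°.
Law of cosines then gives LM ≈ 65.601.
Circumradius = LM/(2 sin K) ≈ 43.13.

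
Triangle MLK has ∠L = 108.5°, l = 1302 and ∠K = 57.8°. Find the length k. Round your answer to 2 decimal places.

The third angle is ∠M = 180° − ∠L − ∠K = 13.70°.
Law of sines: k = l·sin K/sin L ≈ 1161.8.

1161.78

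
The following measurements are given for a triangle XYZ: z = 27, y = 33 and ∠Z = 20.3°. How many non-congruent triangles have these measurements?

2

y·sin Z = 33·sin(20.3°) ≈ 11.45.
Since y sin Z < z < y (11.45 < 27 < 33), two triangles exist.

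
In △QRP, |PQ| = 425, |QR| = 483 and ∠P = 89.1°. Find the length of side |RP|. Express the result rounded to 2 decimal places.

Law of sines: sin R = |PQ|·sin P/|QR| ≈ 0.87981.
Since |QR| ≥ |PQ|, only the acute value applies: ∠R ≈ 61.62°.
Then ∠Q = 180° − ∠P − ∠R ≈ 29.28°.
Law of sines gives |RP| = |QR|·sin Q/sin P ≈ 236.26.

236.26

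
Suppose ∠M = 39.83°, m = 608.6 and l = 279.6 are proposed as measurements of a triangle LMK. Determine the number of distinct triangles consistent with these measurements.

l·sin M = 279.6·sin(39.83°) ≈ 179.1.
Since m ≥ l, exactly one triangle exists.

1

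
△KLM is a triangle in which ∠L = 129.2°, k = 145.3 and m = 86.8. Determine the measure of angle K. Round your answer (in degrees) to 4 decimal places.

32.2247

By the law of cosines, l² = m² + k² − 2·m·k·cos L = 44589, so l ≈ 211.16.
Law of cosines again: cos K = (l² + m² − k²)/(2·l·m) ≈ 0.84596, so ∠K ≈ 32.22°.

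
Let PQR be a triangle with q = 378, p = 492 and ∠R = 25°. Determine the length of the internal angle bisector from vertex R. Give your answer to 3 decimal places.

By the law of cosines, r² = p² + q² − 2·p·q·cos R = 47845, so r ≈ 218.74.
The bisector from R has length 2·p·q·cos(∠R/2)/(p+q) ≈ 417.4.

417.397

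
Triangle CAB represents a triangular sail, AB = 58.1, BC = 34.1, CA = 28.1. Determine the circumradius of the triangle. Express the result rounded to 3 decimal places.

By the law of cosines, cos C = (BC² + CA² − AB²) / (2·BC·CA) ≈ -0.74263, so ∠C ≈ 137.96°.
Circumradius = AB/(2 sin C) ≈ 43.377.

R ≈ 43.377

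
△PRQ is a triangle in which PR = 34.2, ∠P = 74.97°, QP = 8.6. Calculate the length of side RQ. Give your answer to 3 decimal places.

33.031

By the law of cosines, RQ² = QP² + PR² − 2·QP·PR·cos P = 1091.1, so RQ ≈ 33.031.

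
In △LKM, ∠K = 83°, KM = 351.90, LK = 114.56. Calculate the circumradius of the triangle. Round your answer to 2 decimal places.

R ≈ 179.62

By the law of cosines, ML² = LK² + KM² − 2·LK·KM·cos K = 1.2713e+05, so ML ≈ 356.56.
Area = ½·LK·KM·sin K ≈ 20007.
Circumradius = ML/(2 sin K) ≈ 179.62.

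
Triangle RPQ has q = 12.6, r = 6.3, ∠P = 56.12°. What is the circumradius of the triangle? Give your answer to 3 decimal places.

By the law of cosines, p² = q² + r² − 2·q·r·cos P = 109.95, so p ≈ 10.486.
Area = ½·q·r·sin P ≈ 32.951.
Circumradius = p/(2 sin P) ≈ 6.3151.

6.315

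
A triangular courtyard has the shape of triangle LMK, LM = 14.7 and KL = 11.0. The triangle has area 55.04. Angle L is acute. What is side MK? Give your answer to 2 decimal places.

From area = ½·KL·LM·sin L, we get sin L = 2·area/(KL·LM) ≈ 0.68077.
Taking the acute solution, ∠L ≈ 0.749 rad.
Law of cosines then gives MK ≈ 10.01.

10.01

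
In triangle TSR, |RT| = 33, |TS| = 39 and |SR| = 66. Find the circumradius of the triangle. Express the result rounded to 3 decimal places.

By the law of cosines, cos T = (|RT|² + |TS|² − |SR|²) / (2·|RT|·|TS|) ≈ -0.67832, so ∠T ≈ 132.71°.
Circumradius = |SR|/(2 sin T) ≈ 44.912.

44.912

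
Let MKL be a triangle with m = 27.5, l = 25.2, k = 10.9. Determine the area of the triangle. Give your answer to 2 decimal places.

137.34

Semiperimeter s = (27.5 + 10.9 + 25.2)/2 = 31.8.
Heron's formula: area = √(31.8·4.3·20.9·6.6) ≈ 137.34.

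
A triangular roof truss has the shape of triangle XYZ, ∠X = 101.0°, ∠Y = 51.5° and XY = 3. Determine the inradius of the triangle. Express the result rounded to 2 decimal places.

r ≈ 1.04

The third angle is ∠Z = 180° − ∠X − ∠Y = 27.50°.
Law of sines: YZ = XY·sin X/sin Z ≈ 6.3777.
Law of sines: ZX = XY·sin Y/sin Z ≈ 5.0846.
Area = ½·XY·YZ·sin Y ≈ 7.4868.
Semiperimeter s = (6.3777+5.0846+3)/2 = 7.2312.
Inradius = area/s = 7.4868/7.2312 ≈ 1.0354.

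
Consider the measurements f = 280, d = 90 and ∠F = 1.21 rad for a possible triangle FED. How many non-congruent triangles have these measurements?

1

d·sin F = 90·sin(1.21 rad) ≈ 84.21.
Since f ≥ d, exactly one triangle exists.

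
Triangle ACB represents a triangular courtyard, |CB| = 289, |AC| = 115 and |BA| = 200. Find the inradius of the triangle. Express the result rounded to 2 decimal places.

Semiperimeter s = (289 + 200 + 115)/2 = 302.
Heron's formula: area = √(302·13·102·187) ≈ 8653.6.
Inradius = area/s = 8653.6/302 ≈ 28.654.

28.65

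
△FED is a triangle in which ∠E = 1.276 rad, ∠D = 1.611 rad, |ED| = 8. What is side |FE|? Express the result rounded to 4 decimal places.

31.7391

The third angle is ∠F = π − ∠E − ∠D = 0.255 rad.
Law of sines: |FE| = |ED|·sin D/sin F ≈ 31.739.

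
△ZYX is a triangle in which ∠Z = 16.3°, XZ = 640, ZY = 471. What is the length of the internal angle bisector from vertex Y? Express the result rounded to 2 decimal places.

By the law of cosines, YX² = XZ² + ZY² − 2·XZ·ZY·cos Z = 52794, so YX ≈ 229.77.
Law of cosines again: cos Y = (ZY² + YX² − XZ²)/(2·ZY·YX) ≈ -0.62356, so ∠Y ≈ 128.58°.
The bisector from Y has length 2·ZY·YX·cos(∠Y/2)/(ZY+YX) ≈ 134.

134.00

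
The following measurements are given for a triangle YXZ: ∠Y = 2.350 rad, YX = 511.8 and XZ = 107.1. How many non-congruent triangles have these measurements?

YX·sin Y = 511.8·sin(2.350 rad) ≈ 364.1.
Since ∠Y is not acute, a triangle exists only if XZ > YX; here XZ ≤ YX, so there is no triangle.

0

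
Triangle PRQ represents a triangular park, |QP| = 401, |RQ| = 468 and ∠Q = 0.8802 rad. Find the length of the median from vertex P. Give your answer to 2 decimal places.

By the law of cosines, |PR|² = |RQ|² + |QP|² − 2·|RQ|·|QP|·cos Q = 1.4074e+05, so |PR| ≈ 375.15.
Median from P: ½√(2·|QP|² + 2·|PR|² − |RQ|²) ≈ 309.86.

309.86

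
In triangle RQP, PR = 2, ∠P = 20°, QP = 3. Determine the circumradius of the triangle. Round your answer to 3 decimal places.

1.919

By the law of cosines, RQ² = QP² + PR² − 2·QP·PR·cos P = 1.7237, so RQ ≈ 1.3129.
Area = ½·QP·PR·sin P ≈ 1.0261.
Circumradius = RQ/(2 sin P) ≈ 1.9193.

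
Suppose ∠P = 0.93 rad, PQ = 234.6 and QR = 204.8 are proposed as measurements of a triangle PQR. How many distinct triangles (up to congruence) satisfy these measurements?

PQ·sin P = 234.6·sin(0.93 rad) ≈ 188.1.
Since PQ sin P < QR < PQ (188.1 < 204.8 < 234.6), two triangles exist.

2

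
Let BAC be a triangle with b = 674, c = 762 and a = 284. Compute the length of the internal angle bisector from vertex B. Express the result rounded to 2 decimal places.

By the law of cosines, cos B = (a² + c² − b²) / (2·a·c) ≈ 0.47832, so ∠B ≈ 61.42°.
The bisector from B has length 2·a·c·cos(∠B/2)/(a+c) ≈ 355.75.

355.75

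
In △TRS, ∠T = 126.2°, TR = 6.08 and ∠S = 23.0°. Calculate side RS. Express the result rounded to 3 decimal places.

12.557

The third angle is ∠R = 180° − ∠S − ∠T = 30.80°.
Law of sines: RS = TR·sin T/sin S ≈ 12.557.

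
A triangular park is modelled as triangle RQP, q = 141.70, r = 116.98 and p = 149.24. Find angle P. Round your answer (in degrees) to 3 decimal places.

By the law of cosines, cos P = (r² + q² − p²) / (2·r·q) ≈ 0.34660, so ∠P ≈ 69.72°.

69.720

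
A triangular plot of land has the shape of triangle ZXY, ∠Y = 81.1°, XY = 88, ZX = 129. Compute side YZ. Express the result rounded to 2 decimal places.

108.92

Law of sines: sin Z = XY·sin Y/ZX ≈ 0.67396.
Since ZX ≥ XY, only the acute value applies: ∠Z ≈ 42.37°.
Then ∠X = 180° − ∠Y − ∠Z ≈ 56.53°.
Law of sines gives YZ = ZX·sin X/sin Y ≈ 108.92.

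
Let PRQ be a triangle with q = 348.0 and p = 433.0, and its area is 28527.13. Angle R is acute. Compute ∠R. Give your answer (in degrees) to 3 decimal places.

From area = ½·q·p·sin R, we get sin R = 2·area/(q·p) ≈ 0.37864.
Taking the acute solution, ∠R ≈ 22.25°.

∠R ≈ 22.249°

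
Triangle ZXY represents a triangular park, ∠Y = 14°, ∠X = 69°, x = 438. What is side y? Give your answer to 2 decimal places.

113.50

The third angle is ∠Z = 180° − ∠X − ∠Y = 97.00°.
Law of sines: y = x·sin Y/sin X ≈ 113.5.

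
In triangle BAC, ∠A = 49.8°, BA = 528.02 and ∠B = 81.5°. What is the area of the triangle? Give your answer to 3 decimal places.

140171.186

The third angle is ∠C = 180° − ∠B − ∠A = 48.70°.
Law of sines: AC = BA·sin B/sin C ≈ 695.12.
Law of sines: CB = BA·sin A/sin C ≈ 536.83.
Area = ½·BA·AC·sin A ≈ 1.4017e+05.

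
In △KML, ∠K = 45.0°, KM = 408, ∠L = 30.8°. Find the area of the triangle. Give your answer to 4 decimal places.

111427.4895

The third angle is ∠M = 180° − ∠L − ∠K = 104.20°.
Law of sines: ML = KM·sin K/sin L ≈ 563.43.
Law of sines: LK = KM·sin M/sin L ≈ 772.46.
Area = ½·KM·ML·sin M ≈ 1.1143e+05.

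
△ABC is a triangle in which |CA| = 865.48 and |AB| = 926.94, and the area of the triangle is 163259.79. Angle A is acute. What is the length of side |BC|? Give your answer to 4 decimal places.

377.7375

From area = ½·|CA|·|AB|·sin A, we get sin A = 2·area/(|CA|·|AB|) ≈ 0.40701.
Taking the acute solution, ∠A ≈ 24.02°.
Law of cosines then gives |BC| ≈ 377.74.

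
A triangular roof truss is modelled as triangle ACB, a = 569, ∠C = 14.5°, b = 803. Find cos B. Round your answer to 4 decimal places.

By the law of cosines, c² = b² + a² − 2·b·a·cos C = 83863, so c ≈ 289.59.
Law of cosines again: cos B = (a² + c² − b²)/(2·a·c) ≈ -0.71971, so ∠B ≈ 136.03°.

-0.7197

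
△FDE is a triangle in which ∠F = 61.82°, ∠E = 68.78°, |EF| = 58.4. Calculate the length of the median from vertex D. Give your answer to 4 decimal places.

63.3735

The third angle is ∠D = 180° − ∠E − ∠F = 49.40°.
Law of sines: |DE| = |EF|·sin F/sin D ≈ 67.799.
Law of sines: |FD| = |EF|·sin E/sin D ≈ 71.701.
Median from D: ½√(2·|FD|² + 2·|DE|² − |EF|²) ≈ 63.374.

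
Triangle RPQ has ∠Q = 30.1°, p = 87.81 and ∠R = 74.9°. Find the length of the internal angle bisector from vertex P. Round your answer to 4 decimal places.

47.6093

The third angle is ∠P = 180° − ∠Q − ∠R = 75.00°.
Law of sines: r = p·sin R/sin P ≈ 87.769.
Law of sines: q = p·sin Q/sin P ≈ 45.591.
The bisector from P has length 2·q·r·cos(∠P/2)/(q+r) ≈ 47.609.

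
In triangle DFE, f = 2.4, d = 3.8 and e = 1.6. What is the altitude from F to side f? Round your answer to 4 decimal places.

Semiperimeter s = (3.8 + 2.4 + 1.6)/2 = 3.9.
Heron's formula: area = √(3.9·0.1·1.5·2.3) ≈ 1.16.
The altitude from F has length 2·area/f ≈ 0.96663.

h_F ≈ 0.9666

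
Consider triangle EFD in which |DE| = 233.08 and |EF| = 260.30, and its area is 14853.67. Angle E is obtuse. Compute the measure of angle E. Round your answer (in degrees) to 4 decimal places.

∠E ≈ 150.6825°

From area = ½·|DE|·|EF|·sin E, we get sin E = 2·area/(|DE|·|EF|) ≈ 0.48965.
Taking the obtuse solution, ∠E ≈ 150.68°.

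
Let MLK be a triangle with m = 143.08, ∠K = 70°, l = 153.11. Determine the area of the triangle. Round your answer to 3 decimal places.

area ≈ 10292.913

Area = ½·m·l·sin K ≈ 10293.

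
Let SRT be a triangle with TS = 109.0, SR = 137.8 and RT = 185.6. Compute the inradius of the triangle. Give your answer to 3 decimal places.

r ≈ 34.490

Semiperimeter s = (185.6 + 109 + 137.8)/2 = 216.2.
Heron's formula: area = √(216.2·30.6·107.2·78.4) ≈ 7456.7.
Inradius = area/s = 7456.7/216.2 ≈ 34.49.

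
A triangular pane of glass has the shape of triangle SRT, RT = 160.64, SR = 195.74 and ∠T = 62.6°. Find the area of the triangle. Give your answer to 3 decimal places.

Law of sines: sin S = RT·sin T/SR ≈ 0.72861.
Since SR ≥ RT, only the acute value applies: ∠S ≈ 46.77°.
Then ∠R = 180° − ∠T − ∠S ≈ 70.63°.
Law of sines gives TS = SR·sin R/sin T ≈ 207.99.
Area = ½·SR·RT·sin R ≈ 14832.

14831.905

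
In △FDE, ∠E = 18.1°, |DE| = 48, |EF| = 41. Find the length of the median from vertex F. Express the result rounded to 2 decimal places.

By the law of cosines, |FD|² = |DE|² + |EF|² − 2·|DE|·|EF|·cos E = 243.77, so |FD| ≈ 15.613.
Median from F: ½√(2·|EF|² + 2·|FD|² − |DE|²) ≈ 19.657.

m_F ≈ 19.66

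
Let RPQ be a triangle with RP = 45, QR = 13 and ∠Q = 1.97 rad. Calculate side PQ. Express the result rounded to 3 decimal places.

Law of sines: sin P = QR·sin Q/RP ≈ 0.26617.
Since RP ≥ QR, only the acute value applies: ∠P ≈ 0.269 rad.
Then ∠R = π − ∠Q − ∠P ≈ 0.902 rad.
Law of sines gives PQ = RP·sin R/sin Q ≈ 38.324.

38.324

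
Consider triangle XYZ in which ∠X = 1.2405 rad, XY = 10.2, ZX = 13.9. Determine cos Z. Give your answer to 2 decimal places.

cos Z ≈ 0.74

By the law of cosines, YZ² = ZX² + XY² − 2·ZX·XY·cos X = 205.28, so YZ ≈ 14.328.
Law of cosines again: cos Z = (YZ² + ZX² − XY²)/(2·YZ·ZX) ≈ 0.73926, so ∠Z ≈ 0.7388 rad.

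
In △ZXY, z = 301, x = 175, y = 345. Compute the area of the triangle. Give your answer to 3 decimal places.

26331.751

Semiperimeter s = (301 + 175 + 345)/2 = 410.5.
Heron's formula: area = √(410.5·109.5·235.5·65.5) ≈ 26332.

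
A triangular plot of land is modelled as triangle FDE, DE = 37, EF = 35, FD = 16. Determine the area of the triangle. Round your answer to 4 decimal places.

Semiperimeter s = (37 + 35 + 16)/2 = 44.
Heron's formula: area = √(44·7·9·28) ≈ 278.6.

278.5965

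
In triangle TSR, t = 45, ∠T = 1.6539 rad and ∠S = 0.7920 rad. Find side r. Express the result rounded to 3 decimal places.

28.941

The third angle is ∠R = π − ∠T − ∠S = 0.6957 rad.
Law of sines: r = t·sin R/sin T ≈ 28.941.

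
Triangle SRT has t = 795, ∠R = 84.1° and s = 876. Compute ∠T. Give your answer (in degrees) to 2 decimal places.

44.87

By the law of cosines, r² = t² + s² − 2·t·s·cos R = 1.2562e+06, so r ≈ 1120.8.
Law of cosines again: cos T = (s² + r² − t²)/(2·s·r) ≈ 0.70866, so ∠T ≈ 44.87°.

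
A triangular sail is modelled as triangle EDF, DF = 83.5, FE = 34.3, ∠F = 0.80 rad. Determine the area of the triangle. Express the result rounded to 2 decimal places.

area ≈ 1027.27

Area = ½·DF·FE·sin F ≈ 1027.3.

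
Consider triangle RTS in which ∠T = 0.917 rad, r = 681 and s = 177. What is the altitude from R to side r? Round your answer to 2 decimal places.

h_R ≈ 140.50

By the law of cosines, t² = s² + r² − 2·s·r·cos T = 3.4847e+05, so t ≈ 590.31.
Area = ½·s·r·sin T ≈ 47840.
The altitude from R has length 2·area/r ≈ 140.5.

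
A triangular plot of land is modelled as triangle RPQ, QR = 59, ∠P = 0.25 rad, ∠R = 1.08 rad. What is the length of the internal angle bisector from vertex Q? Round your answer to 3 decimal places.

56.862

The third angle is ∠Q = π − ∠R − ∠P = 1.812 rad.
Law of sines: PQ = QR·sin R/sin P ≈ 210.33.
Law of sines: RP = QR·sin Q/sin P ≈ 231.6.
The bisector from Q has length 2·PQ·QR·cos(∠Q/2)/(PQ+QR) ≈ 56.862.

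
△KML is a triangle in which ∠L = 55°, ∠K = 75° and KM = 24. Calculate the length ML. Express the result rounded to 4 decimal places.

The third angle is ∠M = 180° − ∠L − ∠K = 50.00°.
Law of sines: ML = KM·sin K/sin L ≈ 28.3.

28.3003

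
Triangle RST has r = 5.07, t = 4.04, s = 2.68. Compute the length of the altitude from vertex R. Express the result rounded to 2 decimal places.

2.12

Semiperimeter p = (5.07 + 2.68 + 4.04)/2 = 5.895.
Heron's formula: area = √(5.895·0.825·3.215·1.855) ≈ 5.3856.
The altitude from R has length 2·area/r ≈ 2.1245.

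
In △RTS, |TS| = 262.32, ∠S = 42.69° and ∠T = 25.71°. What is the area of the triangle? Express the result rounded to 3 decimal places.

area ≈ 10884.537

The third angle is ∠R = 180° − ∠T − ∠S = 111.60°.
Law of sines: |SR| = |TS|·sin T/sin R ≈ 122.39.
Law of sines: |RT| = |TS|·sin S/sin R ≈ 191.29.
Area = ½·|TS|·|SR|·sin S ≈ 10885.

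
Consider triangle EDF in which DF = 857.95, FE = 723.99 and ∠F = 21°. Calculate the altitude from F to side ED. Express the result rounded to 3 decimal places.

By the law of cosines, ED² = DF² + FE² − 2·DF·FE·cos F = 1.0046e+05, so ED ≈ 316.95.
Area = ½·DF·FE·sin F ≈ 1.113e+05.
The altitude from F has length 2·area/ED ≈ 702.31.

702.314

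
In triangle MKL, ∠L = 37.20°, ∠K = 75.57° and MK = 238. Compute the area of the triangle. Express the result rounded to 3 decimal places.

41830.866

The third angle is ∠M = 180° − ∠K − ∠L = 67.23°.
Law of sines: KL = MK·sin M/sin L ≈ 362.97.
Law of sines: LM = MK·sin K/sin L ≈ 381.23.
Area = ½·MK·KL·sin K ≈ 41831.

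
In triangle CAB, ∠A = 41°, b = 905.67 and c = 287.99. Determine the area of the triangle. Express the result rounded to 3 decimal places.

85557.938

Area = ½·b·c·sin A ≈ 85558.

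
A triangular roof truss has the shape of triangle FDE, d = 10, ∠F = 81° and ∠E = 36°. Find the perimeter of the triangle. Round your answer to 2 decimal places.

27.68

The third angle is ∠D = 180° − ∠E − ∠F = 63.00°.
Law of sines: f = d·sin F/sin D ≈ 11.085.
Law of sines: e = d·sin E/sin D ≈ 6.5969.
Semiperimeter s = (11.085+10+6.5969)/2 = 13.841.
Perimeter = 11.085 + 10 + 6.5969 = 27.682.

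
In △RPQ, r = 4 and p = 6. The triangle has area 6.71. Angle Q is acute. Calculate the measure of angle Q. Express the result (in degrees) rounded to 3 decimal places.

33.998

From area = ½·r·p·sin Q, we get sin Q = 2·area/(r·p) ≈ 0.55917.
Taking the acute solution, ∠Q ≈ 34.00°.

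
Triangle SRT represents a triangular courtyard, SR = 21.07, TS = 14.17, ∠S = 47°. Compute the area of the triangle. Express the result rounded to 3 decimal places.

Area = ½·TS·SR·sin S ≈ 109.18.

area ≈ 109.177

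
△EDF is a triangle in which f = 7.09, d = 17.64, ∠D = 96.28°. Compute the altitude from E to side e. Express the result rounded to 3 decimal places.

h_E ≈ 7.047

Law of sines: sin F = f·sin D/d ≈ 0.39952.
Since d ≥ f, only the acute value applies: ∠F ≈ 23.55°.
Then ∠E = 180° − ∠D − ∠F ≈ 60.17°.
Law of sines gives e = d·sin E/sin D ≈ 15.395.
Area = ½·d·f·sin E ≈ 54.25.
The altitude from E has length 2·area/e ≈ 7.0475.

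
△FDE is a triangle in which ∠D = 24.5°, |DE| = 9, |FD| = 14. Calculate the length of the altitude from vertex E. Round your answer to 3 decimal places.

By the law of cosines, |EF|² = |FD|² + |DE|² − 2·|FD|·|DE|·cos D = 47.69, so |EF| ≈ 6.9058.
Area = ½·|FD|·|DE|·sin D ≈ 26.126.
The altitude from E has length 2·area/|FD| ≈ 3.7322.

h_E ≈ 3.732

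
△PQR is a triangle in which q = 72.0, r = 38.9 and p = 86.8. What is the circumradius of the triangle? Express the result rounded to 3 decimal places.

43.893

By the law of cosines, cos P = (q² + r² − p²) / (2·q·r) ≈ -0.14943, so ∠P ≈ 98.59°.
Circumradius = p/(2 sin P) ≈ 43.893.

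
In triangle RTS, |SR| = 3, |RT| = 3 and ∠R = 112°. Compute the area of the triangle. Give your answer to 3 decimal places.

Area = ½·|SR|·|RT|·sin R ≈ 4.1723.

area ≈ 4.172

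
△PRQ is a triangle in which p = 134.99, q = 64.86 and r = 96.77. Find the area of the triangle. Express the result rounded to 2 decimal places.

Semiperimeter s = (134.99 + 96.77 + 64.86)/2 = 148.31.
Heron's formula: area = √(148.31·13.32·51.54·83.45) ≈ 2914.9.

2914.89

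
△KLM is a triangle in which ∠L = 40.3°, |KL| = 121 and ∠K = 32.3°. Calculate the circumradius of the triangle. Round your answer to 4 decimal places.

R ≈ 63.4012

The third angle is ∠M = 180° − ∠K − ∠L = 107.40°.
Law of sines: |LM| = |KL|·sin K/sin M ≈ 67.757.
Law of sines: |MK| = |KL|·sin L/sin M ≈ 82.015.
Circumradius = |KL|/(2 sin M) ≈ 63.401.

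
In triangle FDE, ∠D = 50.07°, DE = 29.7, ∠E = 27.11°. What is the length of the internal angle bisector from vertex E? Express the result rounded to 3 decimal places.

The third angle is ∠F = 180° − ∠D − ∠E = 102.82°.
Law of sines: EF = DE·sin D/sin F ≈ 23.357.
Law of sines: FD = DE·sin E/sin F ≈ 13.88.
The bisector from E has length 2·DE·EF·cos(∠E/2)/(DE+EF) ≈ 25.421.

25.421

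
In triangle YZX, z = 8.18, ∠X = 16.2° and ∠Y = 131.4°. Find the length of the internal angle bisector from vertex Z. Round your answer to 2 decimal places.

5.96

The third angle is ∠Z = 180° − ∠X − ∠Y = 32.40°.
Law of sines: y = z·sin Y/sin Z ≈ 11.451.
Law of sines: x = z·sin X/sin Z ≈ 4.2591.
The bisector from Z has length 2·x·y·cos(∠Z/2)/(x+y) ≈ 5.9624.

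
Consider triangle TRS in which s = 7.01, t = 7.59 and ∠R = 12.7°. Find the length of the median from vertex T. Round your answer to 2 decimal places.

By the law of cosines, r² = s² + t² − 2·s·t·cos R = 2.9398, so r ≈ 1.7146.
Median from T: ½√(2·r² + 2·s² − t²) ≈ 3.4114.

m_T ≈ 3.41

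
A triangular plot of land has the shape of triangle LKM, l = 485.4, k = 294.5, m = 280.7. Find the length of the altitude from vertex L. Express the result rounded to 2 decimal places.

Semiperimeter s = (485.4 + 294.5 + 280.7)/2 = 530.3.
Heron's formula: area = √(530.3·44.9·235.8·249.6) ≈ 37435.
The altitude from L has length 2·area/l ≈ 154.24.

h_L ≈ 154.24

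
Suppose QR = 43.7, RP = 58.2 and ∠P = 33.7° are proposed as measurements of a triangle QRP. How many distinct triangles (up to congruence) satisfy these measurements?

RP·sin P = 58.2·sin(33.7°) ≈ 32.29.
Since RP sin P < QR < RP (32.29 < 43.7 < 58.2), two triangles exist.

2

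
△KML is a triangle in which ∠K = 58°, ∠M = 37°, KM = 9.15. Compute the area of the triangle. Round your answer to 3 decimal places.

The third angle is ∠L = 180° − ∠K − ∠M = 85.00°.
Law of sines: ML = KM·sin K/sin L ≈ 7.7893.
Law of sines: LK = KM·sin M/sin L ≈ 5.5276.
Area = ½·KM·ML·sin M ≈ 21.446.

area ≈ 21.446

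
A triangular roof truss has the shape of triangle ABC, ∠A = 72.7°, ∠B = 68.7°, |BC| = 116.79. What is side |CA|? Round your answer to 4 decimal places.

113.9680

The third angle is ∠C = 180° − ∠A − ∠B = 38.60°.
Law of sines: |CA| = |BC|·sin B/sin A ≈ 113.97.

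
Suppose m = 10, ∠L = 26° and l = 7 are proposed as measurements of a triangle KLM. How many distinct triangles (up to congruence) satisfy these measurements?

m·sin L = 10·sin(26°) ≈ 4.384.
Since m sin L < l < m (4.384 < 7 < 10), two triangles exist.

2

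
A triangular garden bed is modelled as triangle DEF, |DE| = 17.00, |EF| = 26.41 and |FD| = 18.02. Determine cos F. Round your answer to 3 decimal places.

cos F ≈ 0.770

By the law of cosines, cos F = (|EF|² + |FD|² − |DE|²) / (2·|EF|·|FD|) ≈ 0.77033, so ∠F ≈ 39.62°.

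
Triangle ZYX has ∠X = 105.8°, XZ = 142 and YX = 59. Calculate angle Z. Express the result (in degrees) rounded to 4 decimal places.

By the law of cosines, ZY² = YX² + XZ² − 2·YX·XZ·cos X = 28207, so ZY ≈ 167.95.
Law of cosines again: cos Z = (XZ² + ZY² − YX²)/(2·XZ·ZY) ≈ 0.94114, so ∠Z ≈ 19.76°.

19.7564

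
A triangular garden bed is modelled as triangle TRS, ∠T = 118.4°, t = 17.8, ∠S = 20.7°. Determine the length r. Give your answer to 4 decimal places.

The third angle is ∠R = 180° − ∠S − ∠T = 40.90°.
Law of sines: r = t·sin R/sin T ≈ 13.249.

13.2489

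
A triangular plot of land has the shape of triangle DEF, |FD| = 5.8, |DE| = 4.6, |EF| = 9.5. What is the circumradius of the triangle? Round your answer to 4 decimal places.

By the law of cosines, cos D = (|FD|² + |DE|² − |EF|²) / (2·|FD|·|DE|) ≈ -0.66436, so ∠D ≈ 131.63°.
Circumradius = |EF|/(2 sin D) ≈ 6.3552.

R ≈ 6.3552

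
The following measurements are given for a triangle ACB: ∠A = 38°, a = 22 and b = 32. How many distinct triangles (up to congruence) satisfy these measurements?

2

b·sin A = 32·sin(38°) ≈ 19.7.
Since b sin A < a < b (19.7 < 22 < 32), two triangles exist.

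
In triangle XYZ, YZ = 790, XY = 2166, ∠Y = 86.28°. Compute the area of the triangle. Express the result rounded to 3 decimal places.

853767.341

Area = ½·XY·YZ·sin Y ≈ 8.5377e+05.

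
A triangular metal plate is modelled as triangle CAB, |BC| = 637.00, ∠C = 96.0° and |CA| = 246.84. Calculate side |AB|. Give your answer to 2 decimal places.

By the law of cosines, |AB|² = |BC|² + |CA|² − 2·|BC|·|CA|·cos C = 4.9957e+05, so |AB| ≈ 706.8.

706.80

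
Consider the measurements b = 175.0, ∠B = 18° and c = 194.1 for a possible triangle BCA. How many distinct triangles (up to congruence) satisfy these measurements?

c·sin B = 194.1·sin(18°) ≈ 59.98.
Since c sin B < b < c (59.98 < 175.0 < 194.1), two triangles exist.

2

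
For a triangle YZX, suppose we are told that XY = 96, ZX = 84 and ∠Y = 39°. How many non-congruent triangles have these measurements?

XY·sin Y = 96·sin(39°) ≈ 60.41.
Since XY sin Y < ZX < XY (60.41 < 84 < 96), two triangles exist.

2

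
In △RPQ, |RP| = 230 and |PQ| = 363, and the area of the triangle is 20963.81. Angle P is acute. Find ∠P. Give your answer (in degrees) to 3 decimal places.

30.145

From area = ½·|RP|·|PQ|·sin P, we get sin P = 2·area/(|RP|·|PQ|) ≈ 0.50219.
Taking the acute solution, ∠P ≈ 30.14°.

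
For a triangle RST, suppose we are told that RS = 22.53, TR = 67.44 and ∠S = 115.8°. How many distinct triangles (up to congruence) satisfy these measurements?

RS·sin S = 22.53·sin(115.8°) ≈ 20.28.
Since ∠S is not acute, a triangle exists only if TR > RS; here TR > RS, so there is exactly one triangle.

1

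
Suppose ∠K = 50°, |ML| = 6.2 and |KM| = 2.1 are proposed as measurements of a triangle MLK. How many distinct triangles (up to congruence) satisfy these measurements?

|KM|·sin K = 2.1·sin(50°) ≈ 1.609.
Since |ML| ≥ |KM|, exactly one triangle exists.

1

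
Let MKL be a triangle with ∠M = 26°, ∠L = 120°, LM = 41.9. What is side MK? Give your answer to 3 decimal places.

64.891

The third angle is ∠K = 180° − ∠L − ∠M = 34.00°.
Law of sines: MK = LM·sin L/sin K ≈ 64.891.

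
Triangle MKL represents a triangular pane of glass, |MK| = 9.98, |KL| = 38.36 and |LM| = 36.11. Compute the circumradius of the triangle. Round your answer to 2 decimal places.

By the law of cosines, cos M = (|LM|² + |MK|² − |KL|²) / (2·|LM|·|MK|) ≈ -0.09429, so ∠M ≈ 95.41°.
Circumradius = |KL|/(2 sin M) ≈ 19.266.

19.27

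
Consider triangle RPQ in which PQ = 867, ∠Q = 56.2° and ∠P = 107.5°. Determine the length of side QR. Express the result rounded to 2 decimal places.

2946.10

The third angle is ∠R = 180° − ∠P − ∠Q = 16.30°.
Law of sines: QR = PQ·sin P/sin R ≈ 2946.1.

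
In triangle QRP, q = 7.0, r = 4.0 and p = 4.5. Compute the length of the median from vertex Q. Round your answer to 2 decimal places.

Median from Q: ½√(2·r² + 2·p² − q²) ≈ 2.4238.

m_Q ≈ 2.42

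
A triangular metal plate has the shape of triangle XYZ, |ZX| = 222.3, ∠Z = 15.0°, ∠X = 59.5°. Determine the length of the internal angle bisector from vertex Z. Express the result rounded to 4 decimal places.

208.0816

The third angle is ∠Y = 180° − ∠Z − ∠X = 105.50°.
Law of sines: |YZ| = |ZX|·sin X/sin Y ≈ 198.77.
Law of sines: |XY| = |ZX|·sin Z/sin Y ≈ 59.707.
The bisector from Z has length 2·|YZ|·|ZX|·cos(∠Z/2)/(|YZ|+|ZX|) ≈ 208.08.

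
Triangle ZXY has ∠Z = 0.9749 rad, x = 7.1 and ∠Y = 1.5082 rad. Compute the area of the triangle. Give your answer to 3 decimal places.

area ≈ 34.024

The third angle is ∠X = π − ∠Y − ∠Z = 0.6585 rad.
Law of sines: z = x·sin Z/sin X ≈ 9.6029.
Law of sines: y = x·sin Y/sin X ≈ 11.58.
Area = ½·x·z·sin Y ≈ 34.024.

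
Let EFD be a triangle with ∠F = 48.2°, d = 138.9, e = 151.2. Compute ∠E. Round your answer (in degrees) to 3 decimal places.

By the law of cosines, f² = d² + e² − 2·d·e·cos F = 14158, so f ≈ 118.99.
Law of cosines again: cos E = (f² + d² − e²)/(2·f·d) ≈ 0.32037, so ∠E ≈ 71.31°.

71.315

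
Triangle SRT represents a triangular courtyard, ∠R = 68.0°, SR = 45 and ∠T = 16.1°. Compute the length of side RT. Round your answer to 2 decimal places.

161.41

The third angle is ∠S = 180° − ∠R − ∠T = 95.90°.
Law of sines: RT = SR·sin S/sin T ≈ 161.41.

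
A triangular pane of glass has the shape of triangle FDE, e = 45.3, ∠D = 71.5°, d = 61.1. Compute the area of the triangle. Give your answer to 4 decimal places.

Law of sines: sin E = e·sin D/d ≈ 0.70309.
Since d ≥ e, only the acute value applies: ∠E ≈ 44.68°.
Then ∠F = 180° − ∠D − ∠E ≈ 63.82°.
Law of sines gives f = d·sin F/sin D ≈ 57.822.
Area = ½·d·e·sin F ≈ 1242.

area ≈ 1241.9874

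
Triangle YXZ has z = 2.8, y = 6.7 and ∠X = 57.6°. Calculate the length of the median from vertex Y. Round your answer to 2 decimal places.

m_Y ≈ 3.00

By the law of cosines, x² = z² + y² − 2·z·y·cos X = 32.626, so x ≈ 5.7119.
Median from Y: ½√(2·x² + 2·z² − y²) ≈ 3.0017.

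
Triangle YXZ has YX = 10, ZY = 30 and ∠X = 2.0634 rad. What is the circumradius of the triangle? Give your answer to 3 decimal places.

17.024

Law of sines: sin Z = YX·sin X/ZY ≈ 0.29370.
Since ZY ≥ YX, only the acute value applies: ∠Z ≈ 0.2981 rad.
Then ∠Y = π − ∠X − ∠Z ≈ 0.7801 rad.
Law of sines gives XZ = ZY·sin Y/sin X ≈ 23.948.
Circumradius = ZY/(2 sin X) ≈ 17.024.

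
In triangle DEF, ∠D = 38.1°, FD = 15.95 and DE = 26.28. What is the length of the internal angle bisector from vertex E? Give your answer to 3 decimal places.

By the law of cosines, EF² = FD² + DE² − 2·FD·DE·cos D = 285.33, so EF ≈ 16.892.
Law of cosines again: cos E = (DE² + EF² − FD²)/(2·DE·EF) ≈ 0.81273, so ∠E ≈ 35.64°.
The bisector from E has length 2·DE·EF·cos(∠E/2)/(DE+EF) ≈ 19.579.

19.579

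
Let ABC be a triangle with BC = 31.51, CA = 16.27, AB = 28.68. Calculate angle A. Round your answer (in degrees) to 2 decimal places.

∠A ≈ 84.20°

By the law of cosines, cos A = (CA² + AB² − BC²) / (2·CA·AB) ≈ 0.10113, so ∠A ≈ 84.20°.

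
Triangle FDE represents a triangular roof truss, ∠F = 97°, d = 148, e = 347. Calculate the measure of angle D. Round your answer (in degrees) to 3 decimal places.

By the law of cosines, f² = d² + e² − 2·d·e·cos F = 1.5483e+05, so f ≈ 393.48.
Law of cosines again: cos D = (e² + f² − d²)/(2·e·f) ≈ 0.92770, so ∠D ≈ 21.92°.

21.921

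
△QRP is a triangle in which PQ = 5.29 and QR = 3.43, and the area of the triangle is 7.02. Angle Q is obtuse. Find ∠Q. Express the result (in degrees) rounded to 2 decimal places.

From area = ½·PQ·QR·sin Q, we get sin Q = 2·area/(PQ·QR) ≈ 0.77378.
Taking the obtuse solution, ∠Q ≈ 129.31°.

∠Q ≈ 129.31°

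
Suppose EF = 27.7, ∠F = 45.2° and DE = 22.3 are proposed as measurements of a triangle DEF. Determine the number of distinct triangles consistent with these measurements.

EF·sin F = 27.7·sin(45.2°) ≈ 19.66.
Since EF sin F < DE < EF (19.66 < 22.3 < 27.7), two triangles exist.

2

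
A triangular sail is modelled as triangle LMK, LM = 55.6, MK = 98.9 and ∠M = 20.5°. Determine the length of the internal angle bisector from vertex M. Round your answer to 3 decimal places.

By the law of cosines, KL² = LM² + MK² − 2·LM·MK·cos M = 2571.3, so KL ≈ 50.708.
The bisector from M has length 2·LM·MK·cos(∠M/2)/(LM+MK) ≈ 70.046.

t_M ≈ 70.046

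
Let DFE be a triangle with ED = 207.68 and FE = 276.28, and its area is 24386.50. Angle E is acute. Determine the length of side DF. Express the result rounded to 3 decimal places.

242.933

From area = ½·FE·ED·sin E, we get sin E = 2·area/(FE·ED) ≈ 0.85003.
Taking the acute solution, ∠E ≈ 58.22°.
Law of cosines then gives DF ≈ 242.93.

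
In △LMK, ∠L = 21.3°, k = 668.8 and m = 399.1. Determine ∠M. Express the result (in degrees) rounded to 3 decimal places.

∠M ≈ 26.021°

By the law of cosines, l² = m² + k² − 2·m·k·cos L = 1.092e+05, so l ≈ 330.46.
Law of cosines again: cos M = (k² + l² − m²)/(2·k·l) ≈ 0.89863, so ∠M ≈ 26.02°.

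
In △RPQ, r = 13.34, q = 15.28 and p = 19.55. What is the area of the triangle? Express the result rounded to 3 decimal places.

101.655

Semiperimeter s = (13.34 + 19.55 + 15.28)/2 = 24.085.
Heron's formula: area = √(24.085·10.745·4.535·8.805) ≈ 101.66.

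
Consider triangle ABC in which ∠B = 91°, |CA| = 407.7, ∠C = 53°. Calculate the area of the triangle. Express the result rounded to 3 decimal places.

The third angle is ∠A = 180° − ∠B − ∠C = 36.00°.
Law of sines: |BC| = |CA|·sin A/sin B ≈ 239.68.
Law of sines: |AB| = |CA|·sin C/sin B ≈ 325.65.
Area = ½·|CA|·|BC|·sin C ≈ 39020.

area ≈ 39019.786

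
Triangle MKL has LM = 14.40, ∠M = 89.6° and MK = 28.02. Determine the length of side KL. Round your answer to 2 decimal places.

By the law of cosines, KL² = LM² + MK² − 2·LM·MK·cos M = 986.85, so KL ≈ 31.414.

31.41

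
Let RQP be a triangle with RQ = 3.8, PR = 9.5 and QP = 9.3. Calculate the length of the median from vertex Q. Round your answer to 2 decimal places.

Median from Q: ½√(2·RQ² + 2·QP² − PR²) ≈ 5.2823.

m_Q ≈ 5.28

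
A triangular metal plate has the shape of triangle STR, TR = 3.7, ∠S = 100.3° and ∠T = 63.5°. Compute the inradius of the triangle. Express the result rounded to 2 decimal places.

0.43

The third angle is ∠R = 180° − ∠S − ∠T = 16.20°.
Law of sines: RS = TR·sin T/sin S ≈ 3.3655.
Law of sines: ST = TR·sin R/sin S ≈ 1.0492.
Area = ½·TR·RS·sin R ≈ 1.737.
Semiperimeter s = (3.7+3.3655+1.0492)/2 = 4.0573.
Inradius = area/s = 1.737/4.0573 ≈ 0.42812.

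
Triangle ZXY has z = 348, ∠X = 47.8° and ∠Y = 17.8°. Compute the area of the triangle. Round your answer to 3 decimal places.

15057.518

The third angle is ∠Z = 180° − ∠X − ∠Y = 114.40°.
Law of sines: x = z·sin X/sin Z ≈ 283.08.
Law of sines: y = z·sin Y/sin Z ≈ 116.82.
Area = ½·z·x·sin Y ≈ 15058.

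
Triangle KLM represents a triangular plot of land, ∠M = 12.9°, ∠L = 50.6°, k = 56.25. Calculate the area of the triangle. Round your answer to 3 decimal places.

The third angle is ∠K = 180° − ∠L − ∠M = 116.50°.
Law of sines: l = k·sin L/sin K ≈ 48.569.
Law of sines: m = k·sin M/sin K ≈ 14.032.
Area = ½·k·l·sin M ≈ 304.96.

304.962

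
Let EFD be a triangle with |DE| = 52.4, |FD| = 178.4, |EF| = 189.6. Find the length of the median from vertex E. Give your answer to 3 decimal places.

Median from E: ½√(2·|DE|² + 2·|EF|² − |FD|²) ≈ 106.73.

106.725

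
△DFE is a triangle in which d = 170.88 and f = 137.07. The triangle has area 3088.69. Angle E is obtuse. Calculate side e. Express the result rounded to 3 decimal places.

305.245

From area = ½·d·f·sin E, we get sin E = 2·area/(d·f) ≈ 0.26374.
Taking the obtuse solution, ∠E ≈ 2.875 rad.
Law of cosines then gives e ≈ 305.25.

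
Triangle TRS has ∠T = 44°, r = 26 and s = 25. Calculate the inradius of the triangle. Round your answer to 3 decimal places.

By the law of cosines, t² = r² + s² − 2·r·s·cos T = 365.86, so t ≈ 19.127.
Area = ½·r·s·sin T ≈ 225.76.
Semiperimeter p = (19.127+26+25)/2 = 35.064.
Inradius = area/p = 225.76/35.064 ≈ 6.4387.

6.439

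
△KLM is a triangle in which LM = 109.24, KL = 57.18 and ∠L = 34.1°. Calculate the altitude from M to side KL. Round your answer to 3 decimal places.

By the law of cosines, MK² = KL² + LM² − 2·KL·LM·cos L = 4858.2, so MK ≈ 69.701.
Area = ½·KL·LM·sin L ≈ 1751.
The altitude from M has length 2·area/KL ≈ 61.244.

h_M ≈ 61.244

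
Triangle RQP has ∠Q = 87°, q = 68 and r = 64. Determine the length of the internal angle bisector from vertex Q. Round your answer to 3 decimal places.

t_Q ≈ 27.239

Law of sines: sin R = r·sin Q/q ≈ 0.93989.
Since q ≥ r, only the acute value applies: ∠R ≈ 70.03°.
Then ∠P = 180° − ∠Q − ∠R ≈ 22.97°.
Law of sines gives p = q·sin P/sin Q ≈ 26.571.
The bisector from Q has length 2·p·r·cos(∠Q/2)/(p+r) ≈ 27.239.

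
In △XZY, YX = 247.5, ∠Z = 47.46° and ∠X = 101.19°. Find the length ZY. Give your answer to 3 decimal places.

The third angle is ∠Y = 180° − ∠X − ∠Z = 31.35°.
Law of sines: ZY = YX·sin X/sin Z ≈ 329.52.

329.524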